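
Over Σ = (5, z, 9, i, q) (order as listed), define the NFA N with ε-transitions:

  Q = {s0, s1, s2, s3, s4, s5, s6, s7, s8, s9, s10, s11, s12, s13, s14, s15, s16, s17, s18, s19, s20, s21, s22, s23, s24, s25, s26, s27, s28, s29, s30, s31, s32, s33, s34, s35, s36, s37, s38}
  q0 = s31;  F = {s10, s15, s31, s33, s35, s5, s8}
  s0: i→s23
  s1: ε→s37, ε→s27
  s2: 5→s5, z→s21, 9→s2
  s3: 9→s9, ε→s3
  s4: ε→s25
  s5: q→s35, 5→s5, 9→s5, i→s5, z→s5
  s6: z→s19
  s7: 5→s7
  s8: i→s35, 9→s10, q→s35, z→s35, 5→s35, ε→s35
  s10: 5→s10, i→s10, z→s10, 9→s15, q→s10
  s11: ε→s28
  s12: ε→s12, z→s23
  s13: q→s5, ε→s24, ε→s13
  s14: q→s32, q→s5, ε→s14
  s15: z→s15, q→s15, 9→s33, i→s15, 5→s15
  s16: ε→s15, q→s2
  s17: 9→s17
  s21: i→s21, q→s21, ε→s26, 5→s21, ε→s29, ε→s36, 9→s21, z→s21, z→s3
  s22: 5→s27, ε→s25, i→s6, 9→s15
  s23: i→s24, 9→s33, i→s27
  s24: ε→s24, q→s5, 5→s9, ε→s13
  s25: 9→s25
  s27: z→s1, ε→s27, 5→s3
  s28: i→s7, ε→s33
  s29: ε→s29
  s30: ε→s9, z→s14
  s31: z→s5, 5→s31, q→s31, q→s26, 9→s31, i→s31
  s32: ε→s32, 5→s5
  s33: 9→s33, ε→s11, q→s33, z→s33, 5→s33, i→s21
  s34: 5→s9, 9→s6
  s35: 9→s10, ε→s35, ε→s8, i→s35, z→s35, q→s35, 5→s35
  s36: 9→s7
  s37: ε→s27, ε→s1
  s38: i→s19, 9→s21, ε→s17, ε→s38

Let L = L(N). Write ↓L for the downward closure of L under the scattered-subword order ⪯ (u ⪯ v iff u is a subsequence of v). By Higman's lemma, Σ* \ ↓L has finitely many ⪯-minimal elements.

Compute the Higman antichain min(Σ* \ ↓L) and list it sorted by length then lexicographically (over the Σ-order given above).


|Q|=39, |F|=7, |δ|=103 (29 ε).
min D↑ (7 st, q0=0, F={6}): 0:5→0,z→1,9→0,i→0,q→0 1:5→1,z→1,9→1,i→1,q→2 2:5→2,z→2,9→3,i→2,q→2 3:5→3,z→3,9→4,i→3,q→3 4:5→4,z→4,9→5,i→4,q→4 5:5→5,z→5,9→5,i→6,q→5 6:5→6,z→6,9→6,i→6,q→6 (ε-aug+det+¬).
'zq999i': run [16, 15, 14, 12, 11, 10, 7] end={s21,s26,s29,s3,s36,s7,s9} — reject; 6/6 del acc.
1 words, ⪯-incomp.

A = [zq999i].


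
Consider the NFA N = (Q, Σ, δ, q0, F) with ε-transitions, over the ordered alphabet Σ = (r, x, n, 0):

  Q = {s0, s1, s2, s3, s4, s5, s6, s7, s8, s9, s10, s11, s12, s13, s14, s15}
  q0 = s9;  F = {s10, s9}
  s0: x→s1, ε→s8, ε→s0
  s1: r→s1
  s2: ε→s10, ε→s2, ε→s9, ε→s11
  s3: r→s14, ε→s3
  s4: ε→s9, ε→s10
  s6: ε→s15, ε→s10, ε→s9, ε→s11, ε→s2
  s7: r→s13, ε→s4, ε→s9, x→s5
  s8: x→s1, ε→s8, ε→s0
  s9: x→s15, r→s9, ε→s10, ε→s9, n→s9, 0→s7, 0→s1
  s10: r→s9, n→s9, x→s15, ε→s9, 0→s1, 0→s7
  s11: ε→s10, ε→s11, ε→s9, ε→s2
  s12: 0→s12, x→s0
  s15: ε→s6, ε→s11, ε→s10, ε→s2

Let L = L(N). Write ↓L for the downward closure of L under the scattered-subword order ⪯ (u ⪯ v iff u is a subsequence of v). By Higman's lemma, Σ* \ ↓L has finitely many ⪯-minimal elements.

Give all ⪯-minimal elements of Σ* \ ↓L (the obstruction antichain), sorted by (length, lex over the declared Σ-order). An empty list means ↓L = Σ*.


A = [].

|Q|=16, |F|=2, |δ|=47 (29 ε).
min D↑ (1 st, q0=0, F={}): 0:r→0,x→0,n→0,0→0 [Hopcroft].
L(D↑) = ∅ ⇒ ↓L = Σ*.


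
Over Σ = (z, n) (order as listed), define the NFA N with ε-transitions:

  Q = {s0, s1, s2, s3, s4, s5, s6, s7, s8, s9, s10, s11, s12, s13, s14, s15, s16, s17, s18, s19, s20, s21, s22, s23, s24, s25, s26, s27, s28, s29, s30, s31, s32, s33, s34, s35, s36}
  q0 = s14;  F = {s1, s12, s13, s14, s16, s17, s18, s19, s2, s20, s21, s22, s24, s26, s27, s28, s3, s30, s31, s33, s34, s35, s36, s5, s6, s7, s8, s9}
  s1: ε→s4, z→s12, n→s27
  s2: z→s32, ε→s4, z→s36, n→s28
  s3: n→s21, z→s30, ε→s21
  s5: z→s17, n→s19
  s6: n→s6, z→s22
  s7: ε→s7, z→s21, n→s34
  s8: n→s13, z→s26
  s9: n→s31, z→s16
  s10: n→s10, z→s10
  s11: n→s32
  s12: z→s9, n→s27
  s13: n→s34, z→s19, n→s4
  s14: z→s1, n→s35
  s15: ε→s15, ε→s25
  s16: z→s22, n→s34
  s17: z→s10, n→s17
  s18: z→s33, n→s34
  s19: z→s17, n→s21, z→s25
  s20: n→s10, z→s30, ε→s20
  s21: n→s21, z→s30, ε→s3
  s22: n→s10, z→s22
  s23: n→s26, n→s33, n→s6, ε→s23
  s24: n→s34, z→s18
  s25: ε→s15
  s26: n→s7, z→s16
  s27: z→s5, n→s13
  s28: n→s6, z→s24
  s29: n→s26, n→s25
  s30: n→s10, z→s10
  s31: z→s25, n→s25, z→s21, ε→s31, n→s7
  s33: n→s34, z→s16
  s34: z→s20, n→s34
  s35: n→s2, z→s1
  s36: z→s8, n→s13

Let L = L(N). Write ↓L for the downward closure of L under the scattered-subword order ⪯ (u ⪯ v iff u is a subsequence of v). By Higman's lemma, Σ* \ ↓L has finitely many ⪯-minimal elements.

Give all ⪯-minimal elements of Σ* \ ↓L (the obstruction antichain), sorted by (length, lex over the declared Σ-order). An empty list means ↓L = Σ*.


Antichain: [znzzz, zzzzzn, znnnzn, nnnnzn].

|Q|=37, |F|=28, |δ|=80 (11 ε).
min D↑ (28 st, q0=0, F={22}): 0:z→1,n→2 1:z→3,n→4 2:z→1,n→5 3:z→6,n→4 4:z→7,n→8 5:z→9,n→10 6:z→11,n→12 7:z→13,n→14 8:z→14,n→15 9:z→16,n→8 10:z→17,n→18 11:z→19,n→15 12:z→20,n→21 13:z→22,n→13 14:z→13,n→20 15:z→23,n→15 16:z→24,n→8 17:z→25,n→15 18:z→19,n→18 19:z→19,n→22 20:z→26,n→20 21:z→20,n→15 22:z→22,n→22 23:z→26,n→22 24:z→11,n→21 25:z→27,n→15 26:z→22,n→22 27:z→11,n→15 (ε-aug+det+¬).
'znzzz': run [33, 28, 16, 10, 5, 1] end={s10} — reject; 5/5 single-dels accept.
'zzzzzn': |S_i|=[33, 28, 24, 18, 11, 4, 1] end={s10} ∉↓L; 6/6 deletions ∈↓L.
'znnnzn': |S_i|=[33, 28, 16, 13, 8, 3, 1] end={s10} ∉↓L; 6/6 single-dels accept.
'nnnnzn': |S_i|=[33, 32, 28, 20, 10, 4, 1] end={s10} — reject; 6/6 deletions ∈↓L.
4 obstructions.


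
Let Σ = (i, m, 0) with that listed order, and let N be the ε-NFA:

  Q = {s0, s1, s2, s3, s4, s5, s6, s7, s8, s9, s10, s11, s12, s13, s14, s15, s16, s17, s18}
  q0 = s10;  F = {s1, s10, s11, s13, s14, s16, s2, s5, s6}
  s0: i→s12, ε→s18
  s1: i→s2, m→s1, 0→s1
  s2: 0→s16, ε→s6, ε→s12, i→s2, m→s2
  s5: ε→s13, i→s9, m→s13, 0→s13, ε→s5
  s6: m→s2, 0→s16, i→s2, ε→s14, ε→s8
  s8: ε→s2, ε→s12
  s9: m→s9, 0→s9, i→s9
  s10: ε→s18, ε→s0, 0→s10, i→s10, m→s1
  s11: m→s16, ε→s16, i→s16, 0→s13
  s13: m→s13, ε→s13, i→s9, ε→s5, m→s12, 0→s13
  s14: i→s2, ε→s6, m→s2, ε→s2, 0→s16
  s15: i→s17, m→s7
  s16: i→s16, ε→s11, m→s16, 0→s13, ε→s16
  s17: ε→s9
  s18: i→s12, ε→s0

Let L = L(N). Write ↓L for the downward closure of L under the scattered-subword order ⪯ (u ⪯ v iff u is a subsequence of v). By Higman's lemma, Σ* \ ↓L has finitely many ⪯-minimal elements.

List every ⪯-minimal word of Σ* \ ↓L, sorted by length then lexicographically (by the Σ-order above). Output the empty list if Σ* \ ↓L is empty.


|Q|=19, |F|=9, |δ|=55 (20 ε).
min D↑ (6 st, q0=0, F={5}): 0:i→0,m→1,0→0 1:i→2,m→1,0→1 2:i→2,m→2,0→3 3:i→3,m→3,0→4 4:i→5,m→4,0→4 5:i→5,m→5,0→5.
'mi00i': |S_i|=[14, 11, 10, 6, 4, 1] end={s9} — reject; 5/5 single-dels accept.
1 obstructions.

A = [mi00i].


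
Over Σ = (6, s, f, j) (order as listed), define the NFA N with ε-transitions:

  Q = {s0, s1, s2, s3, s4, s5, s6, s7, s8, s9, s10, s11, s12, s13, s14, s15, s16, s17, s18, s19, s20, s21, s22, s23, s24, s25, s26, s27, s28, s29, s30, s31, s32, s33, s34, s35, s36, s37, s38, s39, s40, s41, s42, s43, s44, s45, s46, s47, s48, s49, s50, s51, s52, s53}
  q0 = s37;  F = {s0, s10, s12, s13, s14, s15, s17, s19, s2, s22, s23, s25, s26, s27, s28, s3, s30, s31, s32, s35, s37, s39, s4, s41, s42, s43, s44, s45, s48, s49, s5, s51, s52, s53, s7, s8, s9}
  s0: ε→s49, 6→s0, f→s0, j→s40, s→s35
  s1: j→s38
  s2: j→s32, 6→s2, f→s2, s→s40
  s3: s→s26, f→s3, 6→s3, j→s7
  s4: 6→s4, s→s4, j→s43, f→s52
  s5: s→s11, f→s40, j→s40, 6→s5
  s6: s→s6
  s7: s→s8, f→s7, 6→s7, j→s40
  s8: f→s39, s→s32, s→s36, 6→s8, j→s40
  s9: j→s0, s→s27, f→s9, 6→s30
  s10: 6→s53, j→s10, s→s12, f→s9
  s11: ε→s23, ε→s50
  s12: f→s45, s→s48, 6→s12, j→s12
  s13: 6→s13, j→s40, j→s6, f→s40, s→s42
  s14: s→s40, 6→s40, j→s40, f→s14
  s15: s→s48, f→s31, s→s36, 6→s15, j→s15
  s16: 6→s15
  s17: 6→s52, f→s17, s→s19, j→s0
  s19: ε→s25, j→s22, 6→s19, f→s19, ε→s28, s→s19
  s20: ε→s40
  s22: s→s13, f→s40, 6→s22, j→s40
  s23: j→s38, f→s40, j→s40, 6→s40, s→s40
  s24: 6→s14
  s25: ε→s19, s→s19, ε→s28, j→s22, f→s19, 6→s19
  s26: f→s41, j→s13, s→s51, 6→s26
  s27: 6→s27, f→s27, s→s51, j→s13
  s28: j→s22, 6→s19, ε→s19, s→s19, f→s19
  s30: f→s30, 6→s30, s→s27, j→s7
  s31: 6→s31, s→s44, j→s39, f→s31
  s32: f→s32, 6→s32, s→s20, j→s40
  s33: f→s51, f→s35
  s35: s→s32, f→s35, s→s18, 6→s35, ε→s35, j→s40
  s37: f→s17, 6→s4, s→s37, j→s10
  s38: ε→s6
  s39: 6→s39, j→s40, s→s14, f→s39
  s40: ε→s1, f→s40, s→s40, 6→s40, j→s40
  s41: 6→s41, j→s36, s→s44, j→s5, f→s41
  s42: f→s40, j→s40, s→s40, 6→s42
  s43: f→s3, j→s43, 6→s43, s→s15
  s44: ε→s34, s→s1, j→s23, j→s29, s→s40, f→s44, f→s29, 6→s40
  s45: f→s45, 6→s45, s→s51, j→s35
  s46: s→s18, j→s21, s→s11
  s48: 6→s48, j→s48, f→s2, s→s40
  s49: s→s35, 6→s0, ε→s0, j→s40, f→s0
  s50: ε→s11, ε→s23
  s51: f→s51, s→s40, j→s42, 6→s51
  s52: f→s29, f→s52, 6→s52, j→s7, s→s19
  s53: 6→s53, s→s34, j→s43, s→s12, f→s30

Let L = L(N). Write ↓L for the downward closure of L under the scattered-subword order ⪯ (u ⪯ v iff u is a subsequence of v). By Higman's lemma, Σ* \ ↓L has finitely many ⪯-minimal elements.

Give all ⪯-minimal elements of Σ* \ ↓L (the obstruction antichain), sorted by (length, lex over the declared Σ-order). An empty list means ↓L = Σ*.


|Q|=54, |F|=37, |δ|=188 (16 ε).
min D↑ (35 st, q0=0, F={16}): 0:6→1,s→0,f→2,j→3 1:6→1,s→1,f→4,j→5 2:6→4,s→6,f→2,j→7 3:6→8,s→9,f→10,j→3 4:6→4,s→6,f→4,j→11 5:6→5,s→12,f→13,j→5 6:6→6,s→6,f→6,j→14 7:6→7,s→15,f→7,j→16 8:6→8,s→9,f→17,j→5 9:6→9,s→18,f→19,j→9 10:6→17,s→20,f→10,j→7 11:6→11,s→21,f→11,j→16 12:6→12,s→18,f→22,j→12 13:6→13,s→23,f→13,j→11 14:6→14,s→24,f→16,j→16 15:6→15,s→25,f→15,j→16 16:6→16,s→16,f→16,j→16 17:6→17,s→20,f→17,j→11 18:6→18,s→16,f→26,j→18 19:6→19,s→27,f→19,j→15 20:6→20,s→27,f→20,j→24 21:6→21,s→25,f→28,j→16 22:6→22,s→29,f→22,j→28 23:6→23,s→27,f→30,j→24 24:6→24,s→31,f→16,j→16 25:6→25,s→16,f→25,j→16 26:6→26,s→16,f→26,j→25 27:6→27,s→16,f→27,j→31 28:6→28,s→32,f→28,j→16 29:6→16,s→16,f→29,j→33 30:6→30,s→29,f→30,j→34 31:6→31,s→16,f→16,j→16 32:6→16,s→16,f→32,j→16 33:6→16,s→16,f→16,j→16 34:6→34,s→33,f→16,j→16 [Hopcroft].
'fjj': |S_i|=[48, 40, 23, 4] end={s1,s38,s40,s6} rej; 3/3 deletions ∈↓L.
'fsjf': |S_i|=[48, 40, 29, 13, 4] end={s1,s38,s40,s6} — reject; 4/4 del acc.
'jsss': |S_i|=[48, 41, 31, 19, 5] end={s1,s20,s38,s40,s6} rej; 4/4 del acc.
'6jsfs6': |S_i|=[48, 44, 34, 27, 21, 12, 4] end={s1,s38,s40,s6} — reject; 6/6 del acc.
4 minimals (antichain).

min(Σ*\↓L) = [fjj, fsjf, jsss, 6jsfs6].


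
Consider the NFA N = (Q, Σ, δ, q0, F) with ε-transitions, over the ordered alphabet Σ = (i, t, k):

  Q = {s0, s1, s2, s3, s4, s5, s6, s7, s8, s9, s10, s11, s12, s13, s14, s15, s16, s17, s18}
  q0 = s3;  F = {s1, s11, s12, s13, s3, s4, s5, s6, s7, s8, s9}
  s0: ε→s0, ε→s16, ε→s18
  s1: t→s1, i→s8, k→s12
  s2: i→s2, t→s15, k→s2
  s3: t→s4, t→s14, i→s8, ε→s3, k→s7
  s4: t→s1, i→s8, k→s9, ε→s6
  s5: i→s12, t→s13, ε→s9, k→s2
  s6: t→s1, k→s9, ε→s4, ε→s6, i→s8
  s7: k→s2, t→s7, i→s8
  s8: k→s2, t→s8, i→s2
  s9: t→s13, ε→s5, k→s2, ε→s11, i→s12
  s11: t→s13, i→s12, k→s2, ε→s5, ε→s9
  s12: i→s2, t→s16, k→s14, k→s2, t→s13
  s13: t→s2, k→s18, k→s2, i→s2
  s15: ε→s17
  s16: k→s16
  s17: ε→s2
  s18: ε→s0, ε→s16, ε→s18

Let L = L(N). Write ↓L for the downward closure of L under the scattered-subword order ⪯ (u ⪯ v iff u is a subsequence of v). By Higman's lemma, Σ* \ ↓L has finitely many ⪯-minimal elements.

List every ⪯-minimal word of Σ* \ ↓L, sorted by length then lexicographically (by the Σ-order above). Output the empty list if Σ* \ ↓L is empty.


Antichain: [ii, ik, kk, ttki, tkti, tktt].

|Q|=19, |F|=11, |δ|=58 (17 ε).
min D↑ (9 st, q0=0, F={4}): 0:i→1,t→2,k→3 1:i→4,t→1,k→4 2:i→1,t→5,k→6 3:i→1,t→3,k→4 4:i→4,t→4,k→4 5:i→1,t→5,k→7 6:i→7,t→8,k→4 7:i→4,t→8,k→4 8:i→4,t→4,k→4.
'ii': |S_i|=[18, 10, 3] end={s15,s17,s2} — reject; 2/2 del acc.
'ik': run [18, 10, 7] end={s0,s14,s15,s16,s17,s18,s2} — reject; 2/2 single-dels accept.
'kk': run [18, 14, 7] end={s0,s14,s15,s16,s17,s18,s2} — reject; 2/2 single-dels accept.
'ttki': run [18, 17, 12, 9, 3] end={s15,s17,s2} ∉↓L; 4/4 del acc.
'tkti': run [18, 17, 12, 7, 3] end={s15,s17,s2} rej; 4/4 single-dels accept.
'tktt': run [18, 17, 12, 7, 3] end={s15,s17,s2} — reject; 4/4 single-dels accept.
6 obstructions.


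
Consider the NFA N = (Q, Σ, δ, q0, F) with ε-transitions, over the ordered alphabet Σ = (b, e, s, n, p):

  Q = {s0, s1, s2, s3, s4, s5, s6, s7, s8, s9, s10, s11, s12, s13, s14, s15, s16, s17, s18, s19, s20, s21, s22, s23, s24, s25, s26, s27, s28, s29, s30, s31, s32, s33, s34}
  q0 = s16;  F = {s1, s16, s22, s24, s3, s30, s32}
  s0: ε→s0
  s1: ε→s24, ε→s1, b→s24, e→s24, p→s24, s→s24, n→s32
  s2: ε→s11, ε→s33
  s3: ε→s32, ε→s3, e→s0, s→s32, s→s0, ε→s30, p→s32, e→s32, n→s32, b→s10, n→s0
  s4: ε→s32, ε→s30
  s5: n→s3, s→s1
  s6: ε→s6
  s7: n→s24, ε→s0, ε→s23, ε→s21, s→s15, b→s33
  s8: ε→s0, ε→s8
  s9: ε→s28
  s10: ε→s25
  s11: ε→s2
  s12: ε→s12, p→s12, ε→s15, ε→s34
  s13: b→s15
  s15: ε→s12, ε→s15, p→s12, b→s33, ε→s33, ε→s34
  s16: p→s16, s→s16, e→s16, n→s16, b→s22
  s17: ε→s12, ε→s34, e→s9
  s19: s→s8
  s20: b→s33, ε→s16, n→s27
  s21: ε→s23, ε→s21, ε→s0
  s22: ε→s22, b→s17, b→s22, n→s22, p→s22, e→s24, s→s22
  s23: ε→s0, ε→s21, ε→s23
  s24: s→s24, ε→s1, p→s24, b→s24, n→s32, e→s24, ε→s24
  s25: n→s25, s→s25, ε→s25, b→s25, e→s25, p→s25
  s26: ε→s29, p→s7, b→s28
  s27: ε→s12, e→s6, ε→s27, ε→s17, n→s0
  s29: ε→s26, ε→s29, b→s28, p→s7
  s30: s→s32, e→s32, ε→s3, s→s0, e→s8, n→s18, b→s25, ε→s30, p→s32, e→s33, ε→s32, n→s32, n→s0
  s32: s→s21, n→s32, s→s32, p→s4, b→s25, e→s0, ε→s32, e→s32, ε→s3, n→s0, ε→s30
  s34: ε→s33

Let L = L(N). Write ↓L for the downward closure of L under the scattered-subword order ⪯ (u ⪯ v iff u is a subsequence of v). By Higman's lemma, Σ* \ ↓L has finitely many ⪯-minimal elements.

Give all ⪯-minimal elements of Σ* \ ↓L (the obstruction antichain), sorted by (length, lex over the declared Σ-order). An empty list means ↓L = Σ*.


Antichain: [benb].

|Q|=35, |F|=7, |δ|=123 (52 ε).
min D↑ (5 st, q0=0, F={4}): 0:b→1,e→0,s→0,n→0,p→0 1:b→1,e→2,s→1,n→1,p→1 2:b→2,e→2,s→2,n→3,p→2 3:b→4,e→3,s→3,n→3,p→3 4:b→4,e→4,s→4,n→4,p→4 [Hopcroft].
'benb': run [22, 21, 16, 12, 2] end={s10,s25} — reject; 4/4 del acc.
1 minimals (antichain).


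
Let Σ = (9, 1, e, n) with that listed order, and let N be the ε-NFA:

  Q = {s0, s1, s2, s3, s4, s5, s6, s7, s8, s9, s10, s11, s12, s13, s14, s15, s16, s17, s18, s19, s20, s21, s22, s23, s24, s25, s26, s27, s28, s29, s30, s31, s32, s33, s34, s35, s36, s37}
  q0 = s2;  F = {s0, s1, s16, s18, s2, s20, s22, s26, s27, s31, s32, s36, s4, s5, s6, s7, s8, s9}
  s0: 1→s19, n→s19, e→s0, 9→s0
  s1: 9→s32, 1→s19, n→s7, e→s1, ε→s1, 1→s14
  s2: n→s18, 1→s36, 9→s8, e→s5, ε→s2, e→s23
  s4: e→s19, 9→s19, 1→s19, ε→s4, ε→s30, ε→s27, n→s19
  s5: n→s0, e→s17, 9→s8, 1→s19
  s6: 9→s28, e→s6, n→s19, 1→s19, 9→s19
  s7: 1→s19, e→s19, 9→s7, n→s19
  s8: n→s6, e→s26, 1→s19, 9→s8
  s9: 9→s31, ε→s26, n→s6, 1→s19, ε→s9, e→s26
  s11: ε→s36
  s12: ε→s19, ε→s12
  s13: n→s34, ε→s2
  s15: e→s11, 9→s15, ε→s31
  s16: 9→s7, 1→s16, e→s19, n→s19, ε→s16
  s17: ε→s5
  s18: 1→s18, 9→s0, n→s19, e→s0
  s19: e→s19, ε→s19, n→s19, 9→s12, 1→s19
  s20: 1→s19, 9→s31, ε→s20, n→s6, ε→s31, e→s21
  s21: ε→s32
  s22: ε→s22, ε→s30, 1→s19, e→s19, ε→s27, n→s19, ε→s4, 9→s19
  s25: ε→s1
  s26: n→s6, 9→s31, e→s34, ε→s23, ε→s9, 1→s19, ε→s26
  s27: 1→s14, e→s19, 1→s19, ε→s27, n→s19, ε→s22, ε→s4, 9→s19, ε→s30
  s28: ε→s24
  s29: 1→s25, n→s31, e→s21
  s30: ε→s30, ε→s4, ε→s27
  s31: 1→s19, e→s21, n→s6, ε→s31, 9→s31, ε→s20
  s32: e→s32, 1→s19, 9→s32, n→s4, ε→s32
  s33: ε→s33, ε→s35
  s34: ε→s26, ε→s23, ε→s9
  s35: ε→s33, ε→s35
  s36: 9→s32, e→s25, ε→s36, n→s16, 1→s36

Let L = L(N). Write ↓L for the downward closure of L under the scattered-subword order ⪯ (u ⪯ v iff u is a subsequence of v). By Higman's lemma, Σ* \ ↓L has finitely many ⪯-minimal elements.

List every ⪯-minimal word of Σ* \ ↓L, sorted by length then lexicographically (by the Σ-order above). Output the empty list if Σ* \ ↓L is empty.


min(Σ*\↓L) = [91, e1, nn, 9n9, 1ne, 9e9ene].

|Q|=38, |F|=18, |δ|=131 (45 ε).
min D↑ (15 st, q0=0, F={5}): 0:9→1,1→2,e→3,n→4 1:9→1,1→5,e→6,n→7 2:9→8,1→2,e→9,n→10 3:9→1,1→5,e→3,n→11 4:9→11,1→4,e→11,n→5 5:9→5,1→5,e→5,n→5 6:9→12,1→5,e→6,n→7 7:9→5,1→5,e→7,n→5 8:9→8,1→5,e→8,n→13 9:9→8,1→5,e→9,n→14 10:9→14,1→10,e→5,n→5 11:9→11,1→5,e→11,n→5 12:9→12,1→5,e→8,n→7 13:9→5,1→5,e→5,n→5 14:9→14,1→5,e→5,n→5 [Hopcroft].
'91': |S_i|=[29, 21, 3] end={s12,s14,s19} rej; 2/2 single-dels accept.
'e1': N↓-sim [29, 25, 3] end={s12,s14,s19} rej; 2/2 single-dels accept.
'nn': run [29, 14, 2] end={s12,s19} rej; 2/2 del acc.
'9n9': N↓-sim [29, 21, 10, 4] end={s12,s19,s24,s28} rej; 3/3 single-dels accept.
'1ne': N↓-sim [29, 15, 9, 2] end={s12,s19} ∉↓L; 3/3 deletions ∈↓L.
'9e9ene': |S_i|=[29, 21, 19, 15, 13, 7, 2] end={s12,s19} ∉↓L; 6/6 deletions ∈↓L.
6 obstructions.


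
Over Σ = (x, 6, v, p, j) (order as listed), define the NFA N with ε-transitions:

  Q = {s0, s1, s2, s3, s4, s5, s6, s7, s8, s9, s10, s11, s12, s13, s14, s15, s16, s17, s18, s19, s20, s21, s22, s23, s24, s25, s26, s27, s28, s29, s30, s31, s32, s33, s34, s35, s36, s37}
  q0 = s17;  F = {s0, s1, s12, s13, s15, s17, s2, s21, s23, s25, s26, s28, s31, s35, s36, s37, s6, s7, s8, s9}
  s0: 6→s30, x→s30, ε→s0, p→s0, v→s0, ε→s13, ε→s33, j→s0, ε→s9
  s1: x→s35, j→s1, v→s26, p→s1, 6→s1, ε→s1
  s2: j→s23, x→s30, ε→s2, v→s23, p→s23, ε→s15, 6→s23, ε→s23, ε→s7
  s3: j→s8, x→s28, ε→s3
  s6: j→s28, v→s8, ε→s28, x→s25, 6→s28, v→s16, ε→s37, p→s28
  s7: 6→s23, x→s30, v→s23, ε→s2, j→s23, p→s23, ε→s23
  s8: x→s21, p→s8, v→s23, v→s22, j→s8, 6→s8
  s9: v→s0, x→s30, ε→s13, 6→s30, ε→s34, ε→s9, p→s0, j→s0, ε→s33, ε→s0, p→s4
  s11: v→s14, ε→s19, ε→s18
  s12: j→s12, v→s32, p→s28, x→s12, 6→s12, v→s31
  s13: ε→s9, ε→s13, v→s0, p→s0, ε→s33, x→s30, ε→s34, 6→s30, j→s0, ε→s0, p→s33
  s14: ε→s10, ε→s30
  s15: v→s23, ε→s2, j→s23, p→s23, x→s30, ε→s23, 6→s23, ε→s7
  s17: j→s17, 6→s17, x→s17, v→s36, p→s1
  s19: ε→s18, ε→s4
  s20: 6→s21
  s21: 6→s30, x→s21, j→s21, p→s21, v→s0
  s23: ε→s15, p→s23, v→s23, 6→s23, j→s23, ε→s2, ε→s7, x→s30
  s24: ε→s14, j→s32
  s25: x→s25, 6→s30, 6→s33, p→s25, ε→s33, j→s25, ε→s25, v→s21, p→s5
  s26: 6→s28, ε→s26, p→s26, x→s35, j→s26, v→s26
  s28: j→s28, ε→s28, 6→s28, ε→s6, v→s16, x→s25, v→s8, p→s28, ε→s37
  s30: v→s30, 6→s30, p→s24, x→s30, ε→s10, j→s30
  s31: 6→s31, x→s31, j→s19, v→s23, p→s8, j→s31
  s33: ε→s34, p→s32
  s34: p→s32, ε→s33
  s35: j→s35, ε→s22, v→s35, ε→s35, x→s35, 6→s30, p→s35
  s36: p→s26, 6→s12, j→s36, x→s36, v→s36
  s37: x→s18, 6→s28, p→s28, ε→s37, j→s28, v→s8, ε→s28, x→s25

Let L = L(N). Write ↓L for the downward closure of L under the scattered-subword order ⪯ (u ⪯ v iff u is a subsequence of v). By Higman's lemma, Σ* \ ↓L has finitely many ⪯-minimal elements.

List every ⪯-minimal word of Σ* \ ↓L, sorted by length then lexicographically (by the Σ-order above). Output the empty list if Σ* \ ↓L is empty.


|Q|=38, |F|=20, |δ|=172 (50 ε).
min D↑ (14 st, q0=0, F={8}): 0:x→0,6→0,v→1,p→2,j→0 1:x→1,6→3,v→1,p→4,j→1 2:x→5,6→2,v→4,p→2,j→2 3:x→3,6→3,v→6,p→7,j→3 4:x→5,6→7,v→4,p→4,j→4 5:x→5,6→8,v→5,p→5,j→5 6:x→6,6→6,v→9,p→10,j→6 7:x→11,6→7,v→10,p→7,j→7 8:x→8,6→8,v→8,p→8,j→8 9:x→8,6→9,v→9,p→9,j→9 10:x→12,6→10,v→9,p→10,j→10 11:x→11,6→8,v→12,p→11,j→11 12:x→12,6→8,v→13,p→12,j→12 13:x→8,6→8,v→13,p→13,j→13 (ε-aug+det+¬).
'px6': N↓-sim [33, 28, 17, 7] end={s10,s14,s24,s30,s32,s33,s34} — reject; 3/3 single-dels accept.
'v6vvx': N↓-sim [33, 31, 28, 22, 16, 5] end={s10,s14,s24,s30,s32} — reject; 5/5 del acc.
2 words, ⪯-incomp.

min(Σ*\↓L) = [px6, v6vvx].


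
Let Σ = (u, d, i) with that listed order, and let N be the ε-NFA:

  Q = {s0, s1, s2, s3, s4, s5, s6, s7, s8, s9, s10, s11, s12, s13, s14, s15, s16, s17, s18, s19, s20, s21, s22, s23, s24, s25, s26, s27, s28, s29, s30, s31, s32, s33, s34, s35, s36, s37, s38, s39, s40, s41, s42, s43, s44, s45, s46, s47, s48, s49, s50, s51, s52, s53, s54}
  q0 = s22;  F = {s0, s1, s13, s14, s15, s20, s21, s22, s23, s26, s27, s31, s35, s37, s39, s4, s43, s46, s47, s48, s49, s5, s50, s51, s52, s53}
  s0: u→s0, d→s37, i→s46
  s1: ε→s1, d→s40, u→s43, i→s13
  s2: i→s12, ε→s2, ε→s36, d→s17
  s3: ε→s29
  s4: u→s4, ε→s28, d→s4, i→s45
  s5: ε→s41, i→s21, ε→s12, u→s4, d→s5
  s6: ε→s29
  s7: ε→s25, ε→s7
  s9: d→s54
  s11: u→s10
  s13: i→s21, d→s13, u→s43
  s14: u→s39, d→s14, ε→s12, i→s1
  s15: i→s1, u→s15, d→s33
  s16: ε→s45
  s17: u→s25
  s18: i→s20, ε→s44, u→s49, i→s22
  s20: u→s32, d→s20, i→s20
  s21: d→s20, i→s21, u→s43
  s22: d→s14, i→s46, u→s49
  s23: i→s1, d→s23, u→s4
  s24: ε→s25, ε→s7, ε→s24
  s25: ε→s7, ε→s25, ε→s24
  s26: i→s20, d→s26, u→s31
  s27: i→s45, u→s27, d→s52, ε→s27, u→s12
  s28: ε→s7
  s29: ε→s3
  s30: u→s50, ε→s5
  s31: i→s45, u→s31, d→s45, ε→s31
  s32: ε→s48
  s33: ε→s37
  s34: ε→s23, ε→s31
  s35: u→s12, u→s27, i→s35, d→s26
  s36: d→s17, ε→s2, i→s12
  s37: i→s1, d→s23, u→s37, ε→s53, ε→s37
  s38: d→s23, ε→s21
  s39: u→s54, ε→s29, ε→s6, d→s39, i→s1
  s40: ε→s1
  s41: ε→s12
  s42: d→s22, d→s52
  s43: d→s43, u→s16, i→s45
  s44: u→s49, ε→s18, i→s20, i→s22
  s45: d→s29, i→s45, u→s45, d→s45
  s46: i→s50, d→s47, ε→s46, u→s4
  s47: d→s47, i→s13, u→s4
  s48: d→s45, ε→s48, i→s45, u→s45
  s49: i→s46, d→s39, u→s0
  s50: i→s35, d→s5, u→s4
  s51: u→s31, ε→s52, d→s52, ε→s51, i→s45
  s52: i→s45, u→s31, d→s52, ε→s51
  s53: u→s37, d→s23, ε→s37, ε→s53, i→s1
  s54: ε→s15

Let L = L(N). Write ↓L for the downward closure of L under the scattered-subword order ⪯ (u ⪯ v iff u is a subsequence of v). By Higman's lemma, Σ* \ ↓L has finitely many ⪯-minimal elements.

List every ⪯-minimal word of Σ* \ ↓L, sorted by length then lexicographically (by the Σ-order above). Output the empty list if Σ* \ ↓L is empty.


|Q|=55, |F|=26, |δ|=146 (45 ε).
min D↑ (25 st, q0=0, F={14}): 0:u→1,d→2,i→3 1:u→4,d→5,i→3 2:u→5,d→2,i→6 3:u→7,d→8,i→9 4:u→4,d→10,i→3 5:u→11,d→5,i→6 6:u→12,d→6,i→13 7:u→7,d→7,i→14 8:u→7,d→8,i→13 9:u→7,d→15,i→16 10:u→10,d→17,i→6 11:u→11,d→10,i→6 12:u→14,d→12,i→14 13:u→12,d→13,i→18 14:u→14,d→14,i→14 15:u→7,d→15,i→18 16:u→19,d→20,i→16 17:u→7,d→17,i→6 18:u→12,d→21,i→18 19:u→19,d→22,i→14 20:u→23,d→20,i→21 21:u→24,d→21,i→21 22:u→23,d→22,i→14 23:u→23,d→14,i→14 24:u→14,d→14,i→14 [Hopcroft].
'iui': N↓-sim [41, 29, 17, 3] end={s29,s3,s45} rej; 3/3 single-dels accept.
'diuu': run [41, 34, 12, 7, 4] end={s16,s29,s3,s45} — reject; 4/4 deletions ∈↓L.
'uuddui': |S_i|=[41, 39, 36, 29, 26, 13, 3] end={s29,s3,s45} ∉↓L; 6/6 deletions ∈↓L.
'iiidud': |S_i|=[41, 29, 25, 16, 12, 7, 3] end={s29,s3,s45} — reject; 6/6 single-dels accept.
4 minimals (antichain).

Antichain: [iui, diuu, uuddui, iiidud].


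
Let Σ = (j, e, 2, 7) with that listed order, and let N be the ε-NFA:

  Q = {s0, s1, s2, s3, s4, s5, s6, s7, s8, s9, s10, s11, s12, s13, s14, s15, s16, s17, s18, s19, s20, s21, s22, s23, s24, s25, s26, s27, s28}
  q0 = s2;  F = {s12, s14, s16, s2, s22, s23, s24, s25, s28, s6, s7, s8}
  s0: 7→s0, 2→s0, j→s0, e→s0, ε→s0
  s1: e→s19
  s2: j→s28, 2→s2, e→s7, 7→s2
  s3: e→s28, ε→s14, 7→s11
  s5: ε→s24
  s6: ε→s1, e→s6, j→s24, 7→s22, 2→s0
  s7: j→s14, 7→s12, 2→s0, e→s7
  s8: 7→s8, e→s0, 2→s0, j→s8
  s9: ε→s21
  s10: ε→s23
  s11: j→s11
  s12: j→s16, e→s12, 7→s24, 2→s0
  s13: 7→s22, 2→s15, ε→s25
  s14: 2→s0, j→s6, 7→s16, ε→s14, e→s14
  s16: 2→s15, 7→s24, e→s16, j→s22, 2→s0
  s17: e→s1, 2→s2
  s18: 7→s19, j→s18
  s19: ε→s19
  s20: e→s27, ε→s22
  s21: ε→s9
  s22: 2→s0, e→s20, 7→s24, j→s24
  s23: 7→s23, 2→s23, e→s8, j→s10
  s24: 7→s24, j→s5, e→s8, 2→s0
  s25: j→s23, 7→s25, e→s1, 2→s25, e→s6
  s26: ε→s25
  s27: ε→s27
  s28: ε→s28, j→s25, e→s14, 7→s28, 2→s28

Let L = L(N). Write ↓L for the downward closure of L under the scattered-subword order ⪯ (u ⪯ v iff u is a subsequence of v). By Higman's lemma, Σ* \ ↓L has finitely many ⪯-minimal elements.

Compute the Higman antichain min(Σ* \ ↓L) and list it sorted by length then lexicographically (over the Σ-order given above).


|Q|=29, |F|=12, |δ|=79 (14 ε).
min D↑ (13 st, q0=0, F={5}): 0:j→1,e→2,2→0,7→0 1:j→3,e→4,2→1,7→1 2:j→4,e→2,2→5,7→6 3:j→7,e→8,2→3,7→3 4:j→8,e→4,2→5,7→9 5:j→5,e→5,2→5,7→5 6:j→9,e→6,2→5,7→10 7:j→7,e→11,2→7,7→7 8:j→10,e→8,2→5,7→12 9:j→12,e→9,2→5,7→10 10:j→10,e→11,2→5,7→10 11:j→11,e→5,2→5,7→11 12:j→10,e→12,2→5,7→10 [Hopcroft].
'e2': N↓-sim [20, 15, 2] end={s0,s15} — reject; 2/2 single-dels accept.
'jjjee': N↓-sim [20, 17, 13, 6, 2, 1] end={s0} rej; 5/5 deletions ∈↓L.
'e77ee': |S_i|=[20, 15, 10, 4, 2, 1] end={s0} — reject; 5/5 single-dels accept.
3 words, ⪯-incomp.

min(Σ*\↓L) = [e2, jjjee, e77ee].


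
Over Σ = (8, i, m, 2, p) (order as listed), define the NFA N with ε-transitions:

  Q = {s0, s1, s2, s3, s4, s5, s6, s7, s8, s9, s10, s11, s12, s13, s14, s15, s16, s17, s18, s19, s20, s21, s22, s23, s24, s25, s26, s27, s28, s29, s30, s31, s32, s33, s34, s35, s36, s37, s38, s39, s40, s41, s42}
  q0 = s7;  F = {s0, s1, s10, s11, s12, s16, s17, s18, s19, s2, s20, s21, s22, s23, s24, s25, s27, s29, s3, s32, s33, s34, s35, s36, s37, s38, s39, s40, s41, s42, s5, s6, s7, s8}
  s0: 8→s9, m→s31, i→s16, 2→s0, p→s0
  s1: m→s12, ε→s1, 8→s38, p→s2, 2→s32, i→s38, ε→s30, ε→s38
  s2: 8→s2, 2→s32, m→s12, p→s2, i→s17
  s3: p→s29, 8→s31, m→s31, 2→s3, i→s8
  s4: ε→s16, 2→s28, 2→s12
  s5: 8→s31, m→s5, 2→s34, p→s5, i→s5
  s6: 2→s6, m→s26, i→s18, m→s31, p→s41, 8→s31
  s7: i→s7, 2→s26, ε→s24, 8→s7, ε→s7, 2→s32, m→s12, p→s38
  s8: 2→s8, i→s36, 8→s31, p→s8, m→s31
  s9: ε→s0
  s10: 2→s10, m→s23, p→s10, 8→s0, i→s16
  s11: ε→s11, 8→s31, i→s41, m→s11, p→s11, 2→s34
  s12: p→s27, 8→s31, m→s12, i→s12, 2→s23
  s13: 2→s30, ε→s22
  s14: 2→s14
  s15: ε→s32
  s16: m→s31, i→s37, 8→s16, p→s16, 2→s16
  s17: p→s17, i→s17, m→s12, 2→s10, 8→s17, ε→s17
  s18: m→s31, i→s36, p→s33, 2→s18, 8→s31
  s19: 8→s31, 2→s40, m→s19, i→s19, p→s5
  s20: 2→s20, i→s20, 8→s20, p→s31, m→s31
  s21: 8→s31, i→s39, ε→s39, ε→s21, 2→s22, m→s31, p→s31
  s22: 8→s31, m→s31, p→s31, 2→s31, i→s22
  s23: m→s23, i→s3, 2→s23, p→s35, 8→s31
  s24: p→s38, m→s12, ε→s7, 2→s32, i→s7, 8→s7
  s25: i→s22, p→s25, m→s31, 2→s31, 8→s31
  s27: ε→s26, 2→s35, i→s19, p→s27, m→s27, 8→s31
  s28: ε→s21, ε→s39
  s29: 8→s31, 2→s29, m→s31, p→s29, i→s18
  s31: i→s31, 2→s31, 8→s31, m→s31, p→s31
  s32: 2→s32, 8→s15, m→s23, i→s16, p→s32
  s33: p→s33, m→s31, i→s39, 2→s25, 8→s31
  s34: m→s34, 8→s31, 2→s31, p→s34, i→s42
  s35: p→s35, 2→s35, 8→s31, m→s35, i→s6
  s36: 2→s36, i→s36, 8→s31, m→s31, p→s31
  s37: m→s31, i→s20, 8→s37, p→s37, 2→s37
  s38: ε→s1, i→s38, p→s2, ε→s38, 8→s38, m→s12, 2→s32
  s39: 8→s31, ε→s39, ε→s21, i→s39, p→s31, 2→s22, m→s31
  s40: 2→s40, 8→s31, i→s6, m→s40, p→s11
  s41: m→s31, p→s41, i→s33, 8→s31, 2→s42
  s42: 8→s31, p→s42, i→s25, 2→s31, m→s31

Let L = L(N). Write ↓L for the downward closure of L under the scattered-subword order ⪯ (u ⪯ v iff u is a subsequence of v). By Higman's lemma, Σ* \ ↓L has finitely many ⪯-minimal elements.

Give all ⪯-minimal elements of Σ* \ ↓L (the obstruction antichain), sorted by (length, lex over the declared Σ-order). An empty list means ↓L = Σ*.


|Q|=43, |F|=34, |δ|=202 (21 ε).
min D↑ (32 st, q0=0, F={4}): 0:8→0,i→0,m→1,2→2,p→3 1:8→4,i→1,m→1,2→5,p→6 2:8→2,i→7,m→5,2→2,p→2 3:8→3,i→3,m→1,2→2,p→8 4:8→4,i→4,m→4,2→4,p→4 5:8→4,i→9,m→5,2→5,p→10 6:8→4,i→11,m→6,2→10,p→6 7:8→7,i→12,m→4,2→7,p→7 8:8→8,i→13,m→1,2→2,p→8 9:8→4,i→14,m→4,2→9,p→15 10:8→4,i→16,m→10,2→10,p→10 11:8→4,i→11,m→11,2→17,p→18 12:8→12,i→19,m→4,2→12,p→12 13:8→13,i→13,m→1,2→20,p→13 14:8→4,i→21,m→4,2→14,p→14 15:8→4,i→22,m→4,2→15,p→15 16:8→4,i→22,m→4,2→16,p→23 17:8→4,i→16,m→17,2→17,p→24 18:8→4,i→18,m→18,2→25,p→18 19:8→19,i→19,m→4,2→19,p→4 20:8→26,i→7,m→5,2→20,p→20 21:8→4,i→21,m→4,2→21,p→4 22:8→4,i→21,m→4,2→22,p→27 23:8→4,i→27,m→4,2→28,p→23 24:8→4,i→23,m→24,2→25,p→24 25:8→4,i→28,m→25,2→4,p→25 26:8→26,i→7,m→4,2→26,p→26 27:8→4,i→29,m→4,2→30,p→27 28:8→4,i→30,m→4,2→4,p→28 29:8→4,i→29,m→4,2→31,p→4 30:8→4,i→31,m→4,2→4,p→30 31:8→4,i→31,m→4,2→4,p→4 (ε-aug+det+¬).
'm8': run [39, 24, 1] end={s31} rej; 2/2 del acc.
'2im': N↓-sim [39, 28, 18, 2] end={s26,s31} ∉↓L; 3/3 deletions ∈↓L.
'2iiip': N↓-sim [39, 28, 18, 11, 6, 1] end={s31} ∉↓L; 5/5 single-dels accept.
'mpip22': |S_i|=[39, 24, 21, 17, 11, 5, 1] end={s31} ∉↓L; 6/6 single-dels accept.
'ppi28m': run [39, 37, 34, 31, 26, 6, 1] end={s31} rej; 6/6 single-dels accept.
5 obstructions.

min(Σ*\↓L) = [m8, 2im, 2iiip, mpip22, ppi28m].


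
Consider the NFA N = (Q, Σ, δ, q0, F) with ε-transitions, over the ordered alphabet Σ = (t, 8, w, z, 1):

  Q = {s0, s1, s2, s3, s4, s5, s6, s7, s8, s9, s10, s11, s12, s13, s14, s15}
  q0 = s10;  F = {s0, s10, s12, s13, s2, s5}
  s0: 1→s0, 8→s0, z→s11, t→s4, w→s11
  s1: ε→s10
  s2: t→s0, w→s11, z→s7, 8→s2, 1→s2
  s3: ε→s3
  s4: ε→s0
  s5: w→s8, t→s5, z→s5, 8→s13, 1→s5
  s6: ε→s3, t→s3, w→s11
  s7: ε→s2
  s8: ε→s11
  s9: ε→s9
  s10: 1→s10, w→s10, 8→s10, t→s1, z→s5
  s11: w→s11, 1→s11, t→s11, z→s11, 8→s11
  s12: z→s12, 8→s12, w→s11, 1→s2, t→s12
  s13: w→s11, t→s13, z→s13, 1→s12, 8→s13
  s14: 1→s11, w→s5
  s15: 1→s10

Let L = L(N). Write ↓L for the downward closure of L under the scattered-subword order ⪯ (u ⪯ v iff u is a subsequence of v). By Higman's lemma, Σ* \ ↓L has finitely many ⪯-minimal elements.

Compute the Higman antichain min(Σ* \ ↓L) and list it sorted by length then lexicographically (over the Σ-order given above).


Antichain: [zw, z811tz].

|Q|=16, |F|=6, |δ|=47 (7 ε).
min D↑ (7 st, q0=0, F={3}): 0:t→0,8→0,w→0,z→1,1→0 1:t→1,8→2,w→3,z→1,1→1 2:t→2,8→2,w→3,z→2,1→4 3:t→3,8→3,w→3,z→3,1→3 4:t→4,8→4,w→3,z→4,1→5 5:t→6,8→5,w→3,z→5,1→5 6:t→6,8→6,w→3,z→3,1→6.
'zw': |S_i|=[11, 9, 2] end={s11,s8} ∉↓L; 2/2 del acc.
'z811tz': N↓-sim [11, 9, 7, 6, 5, 3, 1] end={s11} rej; 6/6 deletions ∈↓L.
2 minimals (antichain).


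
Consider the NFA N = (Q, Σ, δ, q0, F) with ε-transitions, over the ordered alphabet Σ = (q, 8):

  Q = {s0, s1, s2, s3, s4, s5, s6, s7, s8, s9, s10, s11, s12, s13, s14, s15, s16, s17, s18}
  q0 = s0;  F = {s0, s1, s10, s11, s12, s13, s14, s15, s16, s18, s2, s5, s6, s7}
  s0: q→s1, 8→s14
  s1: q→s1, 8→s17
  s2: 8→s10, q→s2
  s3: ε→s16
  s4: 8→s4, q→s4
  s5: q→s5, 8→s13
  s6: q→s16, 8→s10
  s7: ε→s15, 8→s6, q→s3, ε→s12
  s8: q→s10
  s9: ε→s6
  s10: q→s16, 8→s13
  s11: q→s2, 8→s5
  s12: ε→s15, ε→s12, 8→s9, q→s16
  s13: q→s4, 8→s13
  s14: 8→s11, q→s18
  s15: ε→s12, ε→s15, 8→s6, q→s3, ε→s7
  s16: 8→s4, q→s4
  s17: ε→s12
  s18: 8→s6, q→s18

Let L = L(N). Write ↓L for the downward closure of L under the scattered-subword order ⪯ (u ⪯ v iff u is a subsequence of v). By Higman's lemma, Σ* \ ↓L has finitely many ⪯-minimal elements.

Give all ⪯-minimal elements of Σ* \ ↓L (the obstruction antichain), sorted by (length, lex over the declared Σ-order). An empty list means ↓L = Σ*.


|Q|=19, |F|=14, |δ|=41 (10 ε).
min D↑ (13 st, q0=0, F={10}): 0:q→1,8→2 1:q→1,8→3 2:q→4,8→5 3:q→6,8→7 4:q→4,8→7 5:q→8,8→9 6:q→10,8→10 7:q→6,8→11 8:q→8,8→11 9:q→9,8→12 10:q→10,8→10 11:q→6,8→12 12:q→10,8→12 [Hopcroft].
'q8qq': run [18, 15, 11, 3, 1] end={s4} — reject; 4/4 del acc.
'q8q8': run [18, 15, 11, 3, 1] end={s4} ∉↓L; 4/4 del acc.
'8888q': |S_i|=[18, 16, 9, 5, 2, 1] end={s4} rej; 5/5 single-dels accept.
3 obstructions.

Antichain: [q8qq, q8q8, 8888q].


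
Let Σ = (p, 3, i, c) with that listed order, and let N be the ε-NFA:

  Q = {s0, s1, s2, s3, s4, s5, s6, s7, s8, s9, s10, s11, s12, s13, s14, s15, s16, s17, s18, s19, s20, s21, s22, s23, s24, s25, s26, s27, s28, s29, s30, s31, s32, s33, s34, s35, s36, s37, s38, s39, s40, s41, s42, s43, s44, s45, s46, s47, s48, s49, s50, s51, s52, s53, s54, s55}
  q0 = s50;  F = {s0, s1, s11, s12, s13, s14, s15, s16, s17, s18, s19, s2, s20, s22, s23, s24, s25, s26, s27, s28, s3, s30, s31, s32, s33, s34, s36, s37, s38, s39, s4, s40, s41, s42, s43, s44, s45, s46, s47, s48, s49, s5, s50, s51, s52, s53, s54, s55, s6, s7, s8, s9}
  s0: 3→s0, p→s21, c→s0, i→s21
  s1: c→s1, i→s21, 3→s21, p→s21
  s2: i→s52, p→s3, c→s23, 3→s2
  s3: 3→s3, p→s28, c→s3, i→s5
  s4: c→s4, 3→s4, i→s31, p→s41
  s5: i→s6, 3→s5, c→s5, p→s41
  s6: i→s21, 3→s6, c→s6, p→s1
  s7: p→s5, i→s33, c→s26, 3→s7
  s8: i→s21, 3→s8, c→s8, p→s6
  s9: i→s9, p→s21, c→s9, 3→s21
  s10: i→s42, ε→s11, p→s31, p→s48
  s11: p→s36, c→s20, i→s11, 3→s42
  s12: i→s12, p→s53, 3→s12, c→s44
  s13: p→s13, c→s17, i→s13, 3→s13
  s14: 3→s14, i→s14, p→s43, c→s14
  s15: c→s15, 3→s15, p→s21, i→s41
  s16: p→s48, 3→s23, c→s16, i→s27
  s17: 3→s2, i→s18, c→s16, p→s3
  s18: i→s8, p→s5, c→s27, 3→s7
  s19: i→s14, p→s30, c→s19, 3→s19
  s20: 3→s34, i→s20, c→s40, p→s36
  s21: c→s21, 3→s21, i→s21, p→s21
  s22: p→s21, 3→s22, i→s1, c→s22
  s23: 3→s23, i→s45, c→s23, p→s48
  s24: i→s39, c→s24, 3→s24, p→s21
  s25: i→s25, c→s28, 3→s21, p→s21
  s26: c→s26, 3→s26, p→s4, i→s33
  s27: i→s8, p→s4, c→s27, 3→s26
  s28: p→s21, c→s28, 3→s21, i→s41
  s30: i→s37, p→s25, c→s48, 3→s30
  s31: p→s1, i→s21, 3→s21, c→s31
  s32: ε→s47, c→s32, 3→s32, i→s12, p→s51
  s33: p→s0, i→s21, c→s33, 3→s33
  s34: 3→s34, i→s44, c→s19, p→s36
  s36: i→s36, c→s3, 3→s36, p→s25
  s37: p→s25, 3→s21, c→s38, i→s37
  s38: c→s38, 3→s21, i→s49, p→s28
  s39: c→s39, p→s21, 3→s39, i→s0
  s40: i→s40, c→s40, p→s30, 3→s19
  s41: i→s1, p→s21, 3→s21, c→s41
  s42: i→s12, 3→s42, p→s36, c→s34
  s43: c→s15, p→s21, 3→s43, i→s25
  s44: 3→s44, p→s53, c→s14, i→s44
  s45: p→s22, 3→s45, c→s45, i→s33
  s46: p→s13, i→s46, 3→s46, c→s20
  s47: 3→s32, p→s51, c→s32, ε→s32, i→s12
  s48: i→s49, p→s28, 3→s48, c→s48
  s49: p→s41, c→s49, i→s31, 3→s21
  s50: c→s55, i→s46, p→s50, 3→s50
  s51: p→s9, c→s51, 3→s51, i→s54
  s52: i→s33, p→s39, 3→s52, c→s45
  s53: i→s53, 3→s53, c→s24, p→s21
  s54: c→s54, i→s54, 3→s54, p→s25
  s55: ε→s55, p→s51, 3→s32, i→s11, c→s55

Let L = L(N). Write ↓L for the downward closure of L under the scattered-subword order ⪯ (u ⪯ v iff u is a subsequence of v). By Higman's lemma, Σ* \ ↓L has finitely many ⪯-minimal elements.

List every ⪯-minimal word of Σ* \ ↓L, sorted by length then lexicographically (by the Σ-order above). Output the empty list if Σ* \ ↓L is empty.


|Q|=56, |F|=52, |δ|=219 (4 ε).
min D↑ (52 st, q0=0, F={24}): 0:p→0,3→0,i→1,c→2 1:p→3,3→1,i→1,c→4 2:p→5,3→6,i→7,c→2 3:p→3,3→3,i→3,c→8 4:p→9,3→10,i→4,c→11 5:p→12,3→5,i→13,c→5 6:p→5,3→6,i→14,c→6 7:p→9,3→15,i→7,c→4 8:p→16,3→17,i→18,c→19 9:p→20,3→9,i→9,c→16 10:p→9,3→10,i→21,c→22 11:p→23,3→22,i→11,c→11 12:p→24,3→24,i→12,c→12 13:p→20,3→13,i→13,c→13 14:p→25,3→14,i→14,c→21 15:p→9,3→15,i→14,c→10 16:p→26,3→16,i→27,c→16 17:p→16,3→17,i→28,c→29 18:p→27,3→30,i→31,c→32 19:p→33,3→29,i→32,c→19 20:p→24,3→24,i→20,c→26 21:p→25,3→21,i→21,c→34 22:p→23,3→22,i→34,c→22 23:p→20,3→23,i→35,c→33 24:p→24,3→24,i→24,c→24 25:p→24,3→25,i→25,c→36 26:p→24,3→24,i→37,c→26 27:p→37,3→27,i→38,c→27 28:p→39,3→28,i→40,c→41 29:p→33,3→29,i→41,c→29 30:p→27,3→30,i→40,c→42 31:p→38,3→31,i→24,c→31 32:p→43,3→42,i→31,c→32 33:p→26,3→33,i→44,c→33 34:p→45,3→34,i→34,c→34 35:p→20,3→24,i→35,c→46 36:p→24,3→36,i→39,c→36 37:p→24,3→24,i→47,c→37 38:p→47,3→38,i→24,c→38 39:p→24,3→39,i→48,c→39 40:p→48,3→40,i→24,c→40 41:p→49,3→41,i→40,c→41 42:p→43,3→42,i→40,c→42 43:p→37,3→43,i→50,c→43 44:p→37,3→24,i→50,c→44 45:p→24,3→45,i→20,c→51 46:p→26,3→24,i→44,c→46 47:p→24,3→24,i→24,c→47 48:p→24,3→48,i→24,c→48 49:p→24,3→49,i→47,c→49 50:p→47,3→24,i→24,c→50 51:p→24,3→51,i→37,c→51.
'cppp': |S_i|=[53, 50, 26, 6, 1] end={s21} — reject; 4/4 del acc.
'cpp3': N↓-sim [53, 50, 26, 6, 1] end={s21} — reject; 4/4 deletions ∈↓L.
'c3ipp': run [53, 50, 42, 28, 12, 1] end={s21} — reject; 5/5 deletions ∈↓L.
'ipciii': run [53, 48, 36, 29, 19, 7, 1] end={s21} — reject; 6/6 deletions ∈↓L.
'iccpi3': N↓-sim [53, 48, 43, 33, 17, 9, 1] end={s21} rej; 6/6 del acc.
5 minimals (antichain).

Antichain: [cppp, cpp3, c3ipp, ipciii, iccpi3].
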